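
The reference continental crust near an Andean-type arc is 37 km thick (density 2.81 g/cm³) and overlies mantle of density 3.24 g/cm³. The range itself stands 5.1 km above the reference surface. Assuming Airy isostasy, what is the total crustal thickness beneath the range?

75.4 km

Root depth r = h ρ_c / (ρ_m − ρ_c) = 5.1 km × 2.81 / 0.43 = 33.33 km.
Total thickness = T + h + r = 37 km + 5.1 km + 33.33 km = 75.4 km.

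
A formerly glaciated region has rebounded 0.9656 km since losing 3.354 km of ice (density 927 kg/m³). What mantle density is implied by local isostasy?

3220 kg/m³

ρ_m = ρ_ice t / u = 927 × 3.354 km/0.9656 km = 3220 kg/m³.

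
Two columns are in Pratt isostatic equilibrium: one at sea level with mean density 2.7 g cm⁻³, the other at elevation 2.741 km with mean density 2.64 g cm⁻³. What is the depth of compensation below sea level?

121 km

ρ_ref D = ρ (D + h) → D (ρ_ref − ρ) = ρ h.
D = ρ h/(ρ_ref − ρ) = 2.64 × 2.741 km/(2.7 − 2.64) = 121 km.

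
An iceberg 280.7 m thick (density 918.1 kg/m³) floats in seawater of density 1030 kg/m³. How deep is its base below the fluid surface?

Draft d = t ρ_obj/ρ_fluid = 280.7 m × 918.1/1030 = 250 m.

250 m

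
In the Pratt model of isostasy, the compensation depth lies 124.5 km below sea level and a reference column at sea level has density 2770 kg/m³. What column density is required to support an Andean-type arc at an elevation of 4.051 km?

Pratt balance: ρ_ref D = ρ (D + h).
ρ = ρ_ref D/(D + h) = 2770 × 124.5 km/(124.5 km + 4.051 km) = 2680 kg/m³.

2680 kg/m³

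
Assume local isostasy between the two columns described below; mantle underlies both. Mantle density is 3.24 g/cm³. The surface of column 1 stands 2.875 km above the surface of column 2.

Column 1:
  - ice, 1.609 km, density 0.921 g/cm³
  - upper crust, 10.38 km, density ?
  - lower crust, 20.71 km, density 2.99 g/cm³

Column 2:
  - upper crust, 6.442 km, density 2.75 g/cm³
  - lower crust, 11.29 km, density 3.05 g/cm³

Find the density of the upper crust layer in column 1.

2.69 g/cm³

Take the compensation level at the base of the deeper column (depth z_c below the surface of column 1) and equate Σ ρ_i t_i down to z_c; mantle fills any gap and the z_c terms cancel.
Column 1: 1.609×0.921 + 10.38×ρ + 20.71×2.99 + (z_c − 32.699)×3.24
Column 2: 2.875×0 + 6.442×2.75 + 11.29×3.05 + (z_c − 2.875 − 17.732)×3.24
The z_c×3.24 term appears on both sides and cancels. Collect the known terms of each column as K = Σ(ρt)_known − 3.24 × (depth of known layers): K_1 = 63.404789 − 3.24×32.699 = −42.539971; K_2 = 52.15 − 3.24×(2.875 + 17.732) = −14.61668.
Balance: K_1 + 10.38×ρ = K_2, so ρ = (K_2 − K_1)/10.38 = 27.9233/10.38 = 2.69 g/cm³.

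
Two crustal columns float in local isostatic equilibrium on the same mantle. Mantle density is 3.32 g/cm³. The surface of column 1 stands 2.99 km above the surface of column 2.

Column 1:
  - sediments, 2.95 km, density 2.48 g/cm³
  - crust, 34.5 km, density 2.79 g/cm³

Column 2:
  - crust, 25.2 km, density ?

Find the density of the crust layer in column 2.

Take the compensation level at the base of the deeper column (depth z_c below the surface of column 1) and equate Σ ρ_i t_i down to z_c; mantle fills any gap and the z_c terms cancel.
Column 1: 2.95×2.48 + 34.5×2.79 + (z_c − 37.45)×3.32
Column 2: 2.99×0 + 25.2×ρ + (z_c − 2.99 − 25.2)×3.32
The z_c×3.32 term appears on both sides and cancels. Collect the known terms of each column as K = Σ(ρt)_known − 3.32 × (depth of known layers): K_1 = 103.571 − 3.32×37.45 = −20.763; K_2 = 0 − 3.32×(2.99 + 25.2) = −93.5908.
Balance: K_1 = K_2 + 25.2×ρ, so ρ = (K_1 − K_2)/25.2 = 72.8278/25.2 = 2.89 g/cm³.

2.89 g/cm³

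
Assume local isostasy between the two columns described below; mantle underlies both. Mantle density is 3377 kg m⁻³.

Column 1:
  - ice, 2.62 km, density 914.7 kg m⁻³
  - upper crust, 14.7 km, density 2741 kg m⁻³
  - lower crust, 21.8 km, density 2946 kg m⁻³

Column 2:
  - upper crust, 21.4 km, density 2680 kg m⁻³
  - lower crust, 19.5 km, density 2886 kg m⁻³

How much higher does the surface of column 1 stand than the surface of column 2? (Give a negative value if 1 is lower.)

For any compensation level in the mantle, the mantle terms cancel and isostasy reduces to e = (Σt_1 − Σt_2) − (Σ(ρt)_1 − Σ(ρt)_2) / ρ_m.
Σt_1 = 39.12 km; Σt_2 = 40.9 km; Σ(ρt)_1 = 106912.014; Σ(ρt)_2 = 113629 (in km·kg m⁻³).
e = (39.12 − 40.9) − (106912.014 − 113629) / 3377 = 0.209 km.

0.209 km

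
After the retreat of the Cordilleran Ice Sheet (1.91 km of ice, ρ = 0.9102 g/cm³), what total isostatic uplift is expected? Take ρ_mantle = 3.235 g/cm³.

0.537 km

Removing the load lets mantle flow back in; uplift u satisfies ρ_ice t = ρ_m u.
u = t ρ_ice/ρ_m = 1.91 km × 0.9102/3.235 = 0.537 km.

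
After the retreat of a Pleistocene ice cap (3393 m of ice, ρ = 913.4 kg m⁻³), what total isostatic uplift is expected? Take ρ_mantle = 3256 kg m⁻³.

Removing the load lets mantle flow back in; uplift u satisfies ρ_ice t = ρ_m u.
u = t ρ_ice/ρ_m = 3393 m × 913.4/3256 = 952 m.

952 m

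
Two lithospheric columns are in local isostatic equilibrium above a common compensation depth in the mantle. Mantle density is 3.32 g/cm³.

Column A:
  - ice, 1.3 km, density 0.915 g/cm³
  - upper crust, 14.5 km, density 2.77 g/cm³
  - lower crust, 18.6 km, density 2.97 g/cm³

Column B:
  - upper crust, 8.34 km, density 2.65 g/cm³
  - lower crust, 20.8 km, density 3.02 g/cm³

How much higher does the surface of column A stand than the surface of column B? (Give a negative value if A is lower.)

For any compensation level in the mantle, the mantle terms cancel and isostasy reduces to e = (Σt_A − Σt_B) − (Σ(ρt)_A − Σ(ρt)_B) / ρ_m.
Σt_A = 34.4 km; Σt_B = 29.14 km; Σ(ρt)_A = 96.5965; Σ(ρt)_B = 84.917 (in km·g/cm³).
e = (34.4 − 29.14) − (96.5965 − 84.917) / 3.32 = 1.74 km.

1.74 km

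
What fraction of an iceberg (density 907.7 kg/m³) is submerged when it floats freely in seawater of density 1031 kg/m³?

Submerged fraction = ρ_obj/ρ_fluid = 907.7/1031 = 88%.

88%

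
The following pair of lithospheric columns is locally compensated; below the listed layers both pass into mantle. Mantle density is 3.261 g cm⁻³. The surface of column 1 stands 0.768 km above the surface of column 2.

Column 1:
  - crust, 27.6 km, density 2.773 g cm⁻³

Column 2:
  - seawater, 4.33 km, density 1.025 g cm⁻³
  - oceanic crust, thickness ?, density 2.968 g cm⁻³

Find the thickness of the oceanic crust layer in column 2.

Take the compensation level at the base of the deeper column (depth z_c below the surface of column 1) and equate Σ ρ_i t_i down to z_c; mantle fills any gap and the z_c terms cancel.
Column 1: 27.6×2.773 + (z_c − 27.6)×3.261
Column 2: 0.768×0 + 4.33×1.025 + x×2.968 + (z_c − 0.768 − 4.33 − x)×3.261
The z_c×3.261 term appears on both sides and cancels. Collect the known terms of each column as K = Σ(ρt)_known − 3.261 × (depth of known layers): K_1 = 76.5348 − 3.261×27.6 = −13.4688; K_2 = 4.43825 − 3.261×(0.768 + 4.33) = −12.186328.
Balance: K_1 = K_2 − x×(3.261 − 2.968), so x = (K_2 − K_1)/(3.261 − 2.968) = 1.28247/0.293 = 4.38 km.

4.38 km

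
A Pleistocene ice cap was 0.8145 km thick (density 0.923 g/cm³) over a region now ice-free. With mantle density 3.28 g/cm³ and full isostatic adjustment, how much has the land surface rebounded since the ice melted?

Removing the load lets mantle flow back in; uplift u satisfies ρ_ice t = ρ_m u.
u = t ρ_ice/ρ_m = 0.8145 km × 0.923/3.28 = 0.229 km.

0.229 km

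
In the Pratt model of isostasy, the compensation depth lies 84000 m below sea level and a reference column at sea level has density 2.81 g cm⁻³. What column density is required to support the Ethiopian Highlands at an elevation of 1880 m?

Pratt balance: ρ_ref D = ρ (D + h).
ρ = ρ_ref D/(D + h) = 2.81 × 84000 m/(84000 m + 1880 m) = 2.75 g cm⁻³.

2.75 g cm⁻³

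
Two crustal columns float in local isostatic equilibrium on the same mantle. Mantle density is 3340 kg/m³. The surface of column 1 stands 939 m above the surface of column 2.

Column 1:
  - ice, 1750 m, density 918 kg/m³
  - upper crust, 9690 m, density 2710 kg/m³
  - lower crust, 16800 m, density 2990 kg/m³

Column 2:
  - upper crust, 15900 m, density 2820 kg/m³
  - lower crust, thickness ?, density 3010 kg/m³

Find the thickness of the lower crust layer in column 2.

Take the compensation level at the base of the deeper column (depth z_c below the surface of column 1) and equate Σ ρ_i t_i down to z_c; mantle fills any gap and the z_c terms cancel.
Column 1: 1750×918 + 9690×2710 + 16800×2990 + (z_c − 28240)×3340
Column 2: 939×0 + 15900×2820 + x×3010 + (z_c − 939 − 15900 − x)×3340
The z_c×3340 term appears on both sides and cancels. Collect the known terms of each column as K = Σ(ρt)_known − 3340 × (depth of known layers): K_1 = 78098400 − 3340×28240 = −16223200; K_2 = 44838000 − 3340×(939 + 15900) = −11404260.
Balance: K_1 = K_2 − x×(3340 − 3010), so x = (K_2 − K_1)/(3340 − 3010) = 4818940/330 = 14600 m.

14600 m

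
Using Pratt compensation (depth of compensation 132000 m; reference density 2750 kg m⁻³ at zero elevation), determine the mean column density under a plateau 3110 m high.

2690 kg m⁻³

Pratt balance: ρ_ref D = ρ (D + h).
ρ = ρ_ref D/(D + h) = 2750 × 132000 m/(132000 m + 3110 m) = 2690 kg m⁻³.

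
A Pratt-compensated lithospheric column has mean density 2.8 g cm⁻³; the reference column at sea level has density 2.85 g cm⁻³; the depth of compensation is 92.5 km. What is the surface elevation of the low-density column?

1.65 km

ρ_ref D = ρ (D + h) → h = D (ρ_ref − ρ)/ρ.
h = 92.5 km × (2.85 − 2.8)/2.8 = 1.65 km.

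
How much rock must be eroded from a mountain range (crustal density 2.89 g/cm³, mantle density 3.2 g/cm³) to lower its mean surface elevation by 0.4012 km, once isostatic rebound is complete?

Net drop Δ = e − u = e − e ρ_c/ρ_m = e (ρ_m − ρ_c)/ρ_m.
e = Δ ρ_m/(ρ_m − ρ_c) = 0.4012 km × 3.2/0.31 = 4.14 km.

4.14 km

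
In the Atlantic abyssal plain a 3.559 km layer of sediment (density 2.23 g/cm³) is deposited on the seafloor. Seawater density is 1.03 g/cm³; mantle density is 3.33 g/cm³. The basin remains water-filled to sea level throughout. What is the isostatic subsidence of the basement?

Submarine loading: the sediment displaces seawater, and the subsidence is in turn flooded, so s (ρ_m − ρ_w) = t (ρ_sed − ρ_w).
s = 3.559 km × (2.23 − 1.03) / (3.33 − 1.03) = 1.86 km.

1.86 km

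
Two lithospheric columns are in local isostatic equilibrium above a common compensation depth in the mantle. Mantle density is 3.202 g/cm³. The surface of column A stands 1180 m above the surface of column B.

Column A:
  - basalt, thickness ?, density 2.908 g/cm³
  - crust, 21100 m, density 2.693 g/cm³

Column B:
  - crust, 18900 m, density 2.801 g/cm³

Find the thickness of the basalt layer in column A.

2100 m

Take the compensation level at the base of the deeper column (depth z_c below the surface of column A) and equate Σ ρ_i t_i down to z_c; mantle fills any gap and the z_c terms cancel.
Column A: x×2.908 + 21100×2.693 + (z_c − 21100 − x)×3.202
Column B: 1180×0 + 18900×2.801 + (z_c − 1180 − 18900)×3.202
The z_c×3.202 term appears on both sides and cancels. Collect the known terms of each column as K = Σ(ρt)_known − 3.202 × (depth of known layers): K_A = 56822.3 − 3.202×21100 = −10739.9; K_B = 52938.9 − 3.202×(1180 + 18900) = −11357.26.
Balance: K_A − x×(3.202 − 2.908) = K_B, so x = (K_A − K_B)/(3.202 − 2.908) = 617.36/0.294 = 2100 m.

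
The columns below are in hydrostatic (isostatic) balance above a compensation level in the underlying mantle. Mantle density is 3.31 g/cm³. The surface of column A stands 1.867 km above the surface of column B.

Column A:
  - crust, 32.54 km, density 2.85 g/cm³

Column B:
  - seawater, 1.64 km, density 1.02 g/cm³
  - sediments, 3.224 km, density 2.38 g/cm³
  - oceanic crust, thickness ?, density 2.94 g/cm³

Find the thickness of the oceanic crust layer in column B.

Take the compensation level at the base of the deeper column (depth z_c below the surface of column A) and equate Σ ρ_i t_i down to z_c; mantle fills any gap and the z_c terms cancel.
Column A: 32.54×2.85 + (z_c − 32.54)×3.31
Column B: 1.867×0 + 1.64×1.02 + 3.224×2.38 + x×2.94 + (z_c − 1.867 − 4.864 − x)×3.31
The z_c×3.31 term appears on both sides and cancels. Collect the known terms of each column as K = Σ(ρt)_known − 3.31 × (depth of known layers): K_A = 92.739 − 3.31×32.54 = −14.9684; K_B = 9.34592 − 3.31×(1.867 + 4.864) = −12.93369.
Balance: K_A = K_B − x×(3.31 − 2.94), so x = (K_B − K_A)/(3.31 − 2.94) = 2.03471/0.37 = 5.5 km.

5.5 km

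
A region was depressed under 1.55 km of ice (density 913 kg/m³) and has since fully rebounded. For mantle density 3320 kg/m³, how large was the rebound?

Removing the load lets mantle flow back in; uplift u satisfies ρ_ice t = ρ_m u.
u = t ρ_ice/ρ_m = 1.55 km × 913/3320 = 0.426 km.

0.426 km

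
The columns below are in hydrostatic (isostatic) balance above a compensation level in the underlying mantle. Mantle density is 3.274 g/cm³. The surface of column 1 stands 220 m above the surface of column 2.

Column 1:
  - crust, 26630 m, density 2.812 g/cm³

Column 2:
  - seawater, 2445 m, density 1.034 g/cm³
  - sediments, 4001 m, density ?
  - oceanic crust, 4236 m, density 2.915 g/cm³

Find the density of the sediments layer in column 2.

2.13 g/cm³

Take the compensation level at the base of the deeper column (depth z_c below the surface of column 1) and equate Σ ρ_i t_i down to z_c; mantle fills any gap and the z_c terms cancel.
Column 1: 26630×2.812 + (z_c − 26630)×3.274
Column 2: 220×0 + 2445×1.034 + 4001×ρ + 4236×2.915 + (z_c − 220 − 10682)×3.274
The z_c×3.274 term appears on both sides and cancels. Collect the known terms of each column as K = Σ(ρt)_known − 3.274 × (depth of known layers): K_1 = 74883.56 − 3.274×26630 = −12303.06; K_2 = 14876.07 − 3.274×(220 + 10682) = −20817.078.
Balance: K_1 = K_2 + 4001×ρ, so ρ = (K_1 − K_2)/4001 = 8514.02/4001 = 2.13 g/cm³.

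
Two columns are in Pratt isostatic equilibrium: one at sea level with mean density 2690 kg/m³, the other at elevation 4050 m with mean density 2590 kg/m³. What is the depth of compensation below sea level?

ρ_ref D = ρ (D + h) → D (ρ_ref − ρ) = ρ h.
D = ρ h/(ρ_ref − ρ) = 2590 × 4050 m/(2690 − 2590) = 105000 m.

105000 m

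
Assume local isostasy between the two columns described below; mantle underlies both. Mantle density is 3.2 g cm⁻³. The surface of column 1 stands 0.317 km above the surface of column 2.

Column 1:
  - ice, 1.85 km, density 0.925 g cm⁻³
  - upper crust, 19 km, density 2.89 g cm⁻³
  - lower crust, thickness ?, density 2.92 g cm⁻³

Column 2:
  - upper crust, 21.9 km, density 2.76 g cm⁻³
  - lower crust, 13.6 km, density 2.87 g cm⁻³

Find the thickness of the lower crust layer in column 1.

18 km

Take the compensation level at the base of the deeper column (depth z_c below the surface of column 1) and equate Σ ρ_i t_i down to z_c; mantle fills any gap and the z_c terms cancel.
Column 1: 1.85×0.925 + 19×2.89 + x×2.92 + (z_c − 20.85 − x)×3.2
Column 2: 0.317×0 + 21.9×2.76 + 13.6×2.87 + (z_c − 0.317 − 35.5)×3.2
The z_c×3.2 term appears on both sides and cancels. Collect the known terms of each column as K = Σ(ρt)_known − 3.2 × (depth of known layers): K_1 = 56.62125 − 3.2×20.85 = −10.09875; K_2 = 99.476 − 3.2×(0.317 + 35.5) = −15.1384.
Balance: K_1 − x×(3.2 − 2.92) = K_2, so x = (K_1 − K_2)/(3.2 − 2.92) = 5.03965/0.28 = 18 km.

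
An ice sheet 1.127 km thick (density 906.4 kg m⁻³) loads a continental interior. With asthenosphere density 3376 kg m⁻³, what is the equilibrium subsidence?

Balancing pressure at the compensation depth: the ice load ρ_ice t is balanced by mantle displaced below, ρ_m s.
s = t ρ_ice / ρ_m = 1.127 km × 906.4/3376 = 0.303 km.

0.303 km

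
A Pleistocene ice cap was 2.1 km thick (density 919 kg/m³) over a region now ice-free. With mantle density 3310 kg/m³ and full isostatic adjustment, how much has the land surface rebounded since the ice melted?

0.583 km

Removing the load lets mantle flow back in; uplift u satisfies ρ_ice t = ρ_m u.
u = t ρ_ice/ρ_m = 2.1 km × 919/3310 = 0.583 km.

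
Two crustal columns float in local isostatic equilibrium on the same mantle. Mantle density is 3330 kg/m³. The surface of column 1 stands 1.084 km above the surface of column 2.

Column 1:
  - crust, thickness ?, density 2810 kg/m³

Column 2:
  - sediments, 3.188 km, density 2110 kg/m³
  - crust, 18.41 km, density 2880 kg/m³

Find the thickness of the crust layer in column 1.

Take the compensation level at the base of the deeper column (depth z_c below the surface of column 1) and equate Σ ρ_i t_i down to z_c; mantle fills any gap and the z_c terms cancel.
Column 1: x×2810 + (z_c − 0 − x)×3330
Column 2: 1.084×0 + 3.188×2110 + 18.41×2880 + (z_c − 1.084 − 21.598)×3330
The z_c×3330 term appears on both sides and cancels. Collect the known terms of each column as K = Σ(ρt)_known − 3330 × (depth of known layers): K_1 = 0 − 3330×0 = 0; K_2 = 59747.48 − 3330×(1.084 + 21.598) = −15783.58.
Balance: K_1 − x×(3330 − 2810) = K_2, so x = (K_1 − K_2)/(3330 − 2810) = 15783.6/520 = 30.4 km.

30.4 km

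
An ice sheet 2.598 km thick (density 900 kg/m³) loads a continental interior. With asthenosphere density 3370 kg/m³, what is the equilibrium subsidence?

In Airy isostatic equilibrium: the ice load ρ_ice t is balanced by mantle displaced below, ρ_m s.
s = t ρ_ice / ρ_m = 2.598 km × 900/3370 = 0.694 km.

0.694 km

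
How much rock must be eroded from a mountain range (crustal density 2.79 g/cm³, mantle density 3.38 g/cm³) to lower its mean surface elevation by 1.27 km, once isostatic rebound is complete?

Net drop Δ = e − u = e − e ρ_c/ρ_m = e (ρ_m − ρ_c)/ρ_m.
e = Δ ρ_m/(ρ_m − ρ_c) = 1.27 km × 3.38/0.59 = 7.28 km.

7.28 km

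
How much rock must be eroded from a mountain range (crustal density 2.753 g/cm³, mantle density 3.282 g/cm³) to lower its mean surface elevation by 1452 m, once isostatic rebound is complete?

Net drop Δ = e − u = e − e ρ_c/ρ_m = e (ρ_m − ρ_c)/ρ_m.
e = Δ ρ_m/(ρ_m − ρ_c) = 1452 m × 3.282/0.529 = 9010 m.

9010 m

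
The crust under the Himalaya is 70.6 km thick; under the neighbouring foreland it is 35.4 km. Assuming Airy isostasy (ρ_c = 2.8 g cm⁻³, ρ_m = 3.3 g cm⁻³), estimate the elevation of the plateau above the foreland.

Excess crust Δ = 70.6 km − 35.4 km = 35.2 km, split between elevation h and root r with h + r = Δ.
Airy balance ρ_c h = (ρ_m − ρ_c) r gives r = h ρ_c/(ρ_m − ρ_c), so h (1 + ρ_c/(ρ_m − ρ_c)) = Δ, i.e. h = Δ (ρ_m − ρ_c)/ρ_m.
h = 35.2 km × 0.5/3.3 = 5.33 km.

5.33 km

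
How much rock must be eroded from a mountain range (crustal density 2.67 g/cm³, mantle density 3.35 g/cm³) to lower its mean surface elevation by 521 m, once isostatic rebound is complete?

Net drop Δ = e − u = e − e ρ_c/ρ_m = e (ρ_m − ρ_c)/ρ_m.
e = Δ ρ_m/(ρ_m − ρ_c) = 521 m × 3.35/0.68 = 2570 m.

2570 m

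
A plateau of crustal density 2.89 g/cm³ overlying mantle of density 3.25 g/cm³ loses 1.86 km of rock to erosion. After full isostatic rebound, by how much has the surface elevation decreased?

Rebound u = e ρ_c/ρ_m = 1.86 km × 2.89/3.25 = 1.654 km.
Net surface drop = e − u = 1.86 km − 1.654 km = e (ρ_m − ρ_c)/ρ_m = 0.206 km.

0.206 km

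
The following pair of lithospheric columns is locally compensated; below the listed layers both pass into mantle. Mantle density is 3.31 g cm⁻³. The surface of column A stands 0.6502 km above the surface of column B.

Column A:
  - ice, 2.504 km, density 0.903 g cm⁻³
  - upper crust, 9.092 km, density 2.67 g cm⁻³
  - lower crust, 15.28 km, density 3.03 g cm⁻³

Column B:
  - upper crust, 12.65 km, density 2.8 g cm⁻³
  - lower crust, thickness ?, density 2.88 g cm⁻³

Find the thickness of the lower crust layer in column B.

Take the compensation level at the base of the deeper column (depth z_c below the surface of column A) and equate Σ ρ_i t_i down to z_c; mantle fills any gap and the z_c terms cancel.
Column A: 2.504×0.903 + 9.092×2.67 + 15.28×3.03 + (z_c − 26.876)×3.31
Column B: 0.6502×0 + 12.65×2.8 + x×2.88 + (z_c − 0.6502 − 12.65 − x)×3.31
The z_c×3.31 term appears on both sides and cancels. Collect the known terms of each column as K = Σ(ρt)_known − 3.31 × (depth of known layers): K_A = 72.835152 − 3.31×26.876 = −16.124408; K_B = 35.42 − 3.31×(0.6502 + 12.65) = −8.603662.
Balance: K_A = K_B − x×(3.31 − 2.88), so x = (K_B − K_A)/(3.31 − 2.88) = 7.52075/0.43 = 17.5 km.

17.5 km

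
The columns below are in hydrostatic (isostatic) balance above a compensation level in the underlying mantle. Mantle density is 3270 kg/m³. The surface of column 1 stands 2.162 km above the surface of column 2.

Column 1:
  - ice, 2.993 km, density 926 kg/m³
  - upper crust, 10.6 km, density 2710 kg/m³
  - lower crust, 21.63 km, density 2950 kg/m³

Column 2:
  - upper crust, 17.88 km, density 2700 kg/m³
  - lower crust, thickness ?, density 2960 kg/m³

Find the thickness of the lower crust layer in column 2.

Take the compensation level at the base of the deeper column (depth z_c below the surface of column 1) and equate Σ ρ_i t_i down to z_c; mantle fills any gap and the z_c terms cancel.
Column 1: 2.993×926 + 10.6×2710 + 21.63×2950 + (z_c − 35.223)×3270
Column 2: 2.162×0 + 17.88×2700 + x×2960 + (z_c − 2.162 − 17.88 − x)×3270
The z_c×3270 term appears on both sides and cancels. Collect the known terms of each column as K = Σ(ρt)_known − 3270 × (depth of known layers): K_1 = 95306.018 − 3270×35.223 = −19873.192; K_2 = 48276 − 3270×(2.162 + 17.88) = −17261.34.
Balance: K_1 = K_2 − x×(3270 − 2960), so x = (K_2 − K_1)/(3270 − 2960) = 2611.85/310 = 8.43 km.

8.43 km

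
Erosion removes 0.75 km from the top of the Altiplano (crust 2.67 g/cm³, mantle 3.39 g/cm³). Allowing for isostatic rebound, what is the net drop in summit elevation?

0.159 km

Rebound u = e ρ_c/ρ_m = 0.75 km × 2.67/3.39 = 0.5907 km.
Net surface drop = e − u = 0.75 km − 0.5907 km = e (ρ_m − ρ_c)/ρ_m = 0.159 km.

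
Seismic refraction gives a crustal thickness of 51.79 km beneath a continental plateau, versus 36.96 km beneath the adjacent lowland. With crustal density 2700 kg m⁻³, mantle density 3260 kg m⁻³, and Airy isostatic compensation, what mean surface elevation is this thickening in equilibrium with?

Excess crust Δ = 51.79 km − 36.96 km = 14.83 km, split between elevation h and root r with h + r = Δ.
Airy balance ρ_c h = (ρ_m − ρ_c) r gives r = h ρ_c/(ρ_m − ρ_c), so h (1 + ρ_c/(ρ_m − ρ_c)) = Δ, i.e. h = Δ (ρ_m − ρ_c)/ρ_m.
h = 14.83 km × 560/3260 = 2.55 km.

2.55 km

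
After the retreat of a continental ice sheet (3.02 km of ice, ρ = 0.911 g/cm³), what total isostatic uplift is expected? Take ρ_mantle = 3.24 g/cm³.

0.849 km

Removing the load lets mantle flow back in; uplift u satisfies ρ_ice t = ρ_m u.
u = t ρ_ice/ρ_m = 3.02 km × 0.911/3.24 = 0.849 km.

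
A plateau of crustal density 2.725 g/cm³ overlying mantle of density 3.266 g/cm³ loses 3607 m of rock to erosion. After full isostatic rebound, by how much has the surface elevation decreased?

Rebound u = e ρ_c/ρ_m = 3607 m × 2.725/3.266 = 3010 m.
Net surface drop = e − u = 3607 m − 3010 m = e (ρ_m − ρ_c)/ρ_m = 597 m.

597 m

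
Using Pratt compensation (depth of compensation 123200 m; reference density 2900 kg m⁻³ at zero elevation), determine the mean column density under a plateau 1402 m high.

2870 kg m⁻³

Pratt balance: ρ_ref D = ρ (D + h).
ρ = ρ_ref D/(D + h) = 2900 × 123200 m/(123200 m + 1402 m) = 2870 kg m⁻³.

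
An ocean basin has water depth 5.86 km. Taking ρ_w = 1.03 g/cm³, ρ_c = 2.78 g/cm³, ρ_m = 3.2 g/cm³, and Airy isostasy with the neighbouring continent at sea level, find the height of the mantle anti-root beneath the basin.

Equating mass per unit area of the two columns: replacing crust with seawater at the top is compensated by replacing crust with mantle at the base: d (ρ_c − ρ_w) = a (ρ_m − ρ_c).
a = d (ρ_c − ρ_w)/(ρ_m − ρ_c) = 5.86 km × 1.75/0.42 = 24.4 km.

24.4 km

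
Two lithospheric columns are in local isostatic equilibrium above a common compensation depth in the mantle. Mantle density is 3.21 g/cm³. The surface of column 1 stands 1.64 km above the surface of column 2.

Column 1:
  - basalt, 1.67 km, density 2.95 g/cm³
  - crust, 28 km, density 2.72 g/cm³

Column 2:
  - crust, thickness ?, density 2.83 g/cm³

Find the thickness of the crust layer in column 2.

Take the compensation level at the base of the deeper column (depth z_c below the surface of column 1) and equate Σ ρ_i t_i down to z_c; mantle fills any gap and the z_c terms cancel.
Column 1: 1.67×2.95 + 28×2.72 + (z_c − 29.67)×3.21
Column 2: 1.64×0 + x×2.83 + (z_c − 1.64 − 0 − x)×3.21
The z_c×3.21 term appears on both sides and cancels. Collect the known terms of each column as K = Σ(ρt)_known − 3.21 × (depth of known layers): K_1 = 81.0865 − 3.21×29.67 = −14.1542; K_2 = 0 − 3.21×(1.64 + 0) = −5.2644.
Balance: K_1 = K_2 − x×(3.21 − 2.83), so x = (K_2 − K_1)/(3.21 − 2.83) = 8.8898/0.38 = 23.4 km.

23.4 km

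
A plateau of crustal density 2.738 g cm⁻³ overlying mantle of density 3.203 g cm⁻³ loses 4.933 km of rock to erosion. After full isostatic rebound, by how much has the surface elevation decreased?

0.716 km

Rebound u = e ρ_c/ρ_m = 4.933 km × 2.738/3.203 = 4.217 km.
Net surface drop = e − u = 4.933 km − 4.217 km = e (ρ_m − ρ_c)/ρ_m = 0.716 km.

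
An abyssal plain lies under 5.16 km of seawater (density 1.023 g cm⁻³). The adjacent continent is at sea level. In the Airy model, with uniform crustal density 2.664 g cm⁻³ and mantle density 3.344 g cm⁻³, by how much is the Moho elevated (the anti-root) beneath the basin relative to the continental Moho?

For local isostatic compensation: replacing crust with seawater at the top is compensated by replacing crust with mantle at the base: d (ρ_c − ρ_w) = a (ρ_m − ρ_c).
a = d (ρ_c − ρ_w)/(ρ_m − ρ_c) = 5.16 km × 1.641/0.68 = 12.5 km.

12.5 km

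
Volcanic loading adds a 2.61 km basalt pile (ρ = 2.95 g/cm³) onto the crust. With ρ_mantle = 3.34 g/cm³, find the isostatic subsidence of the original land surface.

Subaerial loading: s = t ρ_load / ρ_m.
s = 2.61 km × 2.95/3.34 = 2.31 km.

2.31 km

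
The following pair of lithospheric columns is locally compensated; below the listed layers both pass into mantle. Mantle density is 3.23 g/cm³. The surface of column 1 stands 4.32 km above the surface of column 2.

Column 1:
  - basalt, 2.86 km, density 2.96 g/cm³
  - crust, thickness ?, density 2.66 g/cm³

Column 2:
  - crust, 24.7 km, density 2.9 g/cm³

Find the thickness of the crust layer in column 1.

Take the compensation level at the base of the deeper column (depth z_c below the surface of column 1) and equate Σ ρ_i t_i down to z_c; mantle fills any gap and the z_c terms cancel.
Column 1: 2.86×2.96 + x×2.66 + (z_c − 2.86 − x)×3.23
Column 2: 4.32×0 + 24.7×2.9 + (z_c − 4.32 − 24.7)×3.23
The z_c×3.23 term appears on both sides and cancels. Collect the known terms of each column as K = Σ(ρt)_known − 3.23 × (depth of known layers): K_1 = 8.4656 − 3.23×2.86 = −0.7722; K_2 = 71.63 − 3.23×(4.32 + 24.7) = −22.1046.
Balance: K_1 − x×(3.23 − 2.66) = K_2, so x = (K_1 − K_2)/(3.23 − 2.66) = 21.3324/0.57 = 37.4 km.

37.4 km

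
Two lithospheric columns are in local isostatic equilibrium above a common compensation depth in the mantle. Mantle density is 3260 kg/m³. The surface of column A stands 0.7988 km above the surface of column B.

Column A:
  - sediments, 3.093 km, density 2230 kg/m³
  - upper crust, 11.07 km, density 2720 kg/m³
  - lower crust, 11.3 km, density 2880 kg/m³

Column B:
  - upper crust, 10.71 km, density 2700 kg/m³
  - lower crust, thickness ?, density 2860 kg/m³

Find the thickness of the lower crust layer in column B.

12.1 km

Take the compensation level at the base of the deeper column (depth z_c below the surface of column A) and equate Σ ρ_i t_i down to z_c; mantle fills any gap and the z_c terms cancel.
Column A: 3.093×2230 + 11.07×2720 + 11.3×2880 + (z_c − 25.463)×3260
Column B: 0.7988×0 + 10.71×2700 + x×2860 + (z_c − 0.7988 − 10.71 − x)×3260
The z_c×3260 term appears on both sides and cancels. Collect the known terms of each column as K = Σ(ρt)_known − 3260 × (depth of known layers): K_A = 69551.79 − 3260×25.463 = −13457.59; K_B = 28917 − 3260×(0.7988 + 10.71) = −8601.688.
Balance: K_A = K_B − x×(3260 − 2860), so x = (K_B − K_A)/(3260 − 2860) = 4855.9/400 = 12.1 km.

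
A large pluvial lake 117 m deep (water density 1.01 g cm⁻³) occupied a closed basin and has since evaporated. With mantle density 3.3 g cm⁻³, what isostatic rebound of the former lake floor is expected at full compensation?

35.8 m

u = d ρ_w/ρ_m = 117 m × 1.01/3.3 = 35.8 m.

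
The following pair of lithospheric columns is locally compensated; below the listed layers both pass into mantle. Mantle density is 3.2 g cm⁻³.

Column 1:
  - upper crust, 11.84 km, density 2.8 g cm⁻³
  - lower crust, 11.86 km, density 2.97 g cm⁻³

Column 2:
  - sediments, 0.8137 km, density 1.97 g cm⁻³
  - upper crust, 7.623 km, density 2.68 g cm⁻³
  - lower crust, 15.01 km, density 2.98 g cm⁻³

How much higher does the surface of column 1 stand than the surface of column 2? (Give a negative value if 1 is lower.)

−0.251 km

For any compensation level in the mantle, the mantle terms cancel and isostasy reduces to e = (Σt_1 − Σt_2) − (Σ(ρt)_1 − Σ(ρt)_2) / ρ_m.
Σt_1 = 23.7 km; Σt_2 = 23.4467 km; Σ(ρt)_1 = 68.3762; Σ(ρt)_2 = 66.762429 (in km·g cm⁻³).
e = (23.7 − 23.4467) − (68.3762 − 66.762429) / 3.2 = −0.251 km.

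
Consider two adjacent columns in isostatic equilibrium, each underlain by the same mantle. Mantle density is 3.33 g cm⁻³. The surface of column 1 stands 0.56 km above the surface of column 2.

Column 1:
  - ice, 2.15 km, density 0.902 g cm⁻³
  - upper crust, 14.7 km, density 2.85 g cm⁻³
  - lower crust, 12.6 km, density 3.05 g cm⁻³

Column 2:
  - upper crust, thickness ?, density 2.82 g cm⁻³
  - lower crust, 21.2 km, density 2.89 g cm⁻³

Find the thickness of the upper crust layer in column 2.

9.04 km

Take the compensation level at the base of the deeper column (depth z_c below the surface of column 1) and equate Σ ρ_i t_i down to z_c; mantle fills any gap and the z_c terms cancel.
Column 1: 2.15×0.902 + 14.7×2.85 + 12.6×3.05 + (z_c − 29.45)×3.33
Column 2: 0.56×0 + x×2.82 + 21.2×2.89 + (z_c − 0.56 − 21.2 − x)×3.33
The z_c×3.33 term appears on both sides and cancels. Collect the known terms of each column as K = Σ(ρt)_known − 3.33 × (depth of known layers): K_1 = 82.2643 − 3.33×29.45 = −15.8042; K_2 = 61.268 − 3.33×(0.56 + 21.2) = −11.1928.
Balance: K_1 = K_2 − x×(3.33 − 2.82), so x = (K_2 − K_1)/(3.33 − 2.82) = 4.6114/0.51 = 9.04 km.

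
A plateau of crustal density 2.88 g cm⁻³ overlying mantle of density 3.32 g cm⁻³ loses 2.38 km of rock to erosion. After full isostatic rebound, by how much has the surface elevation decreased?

Rebound u = e ρ_c/ρ_m = 2.38 km × 2.88/3.32 = 2.065 km.
Net surface drop = e − u = 2.38 km − 2.065 km = e (ρ_m − ρ_c)/ρ_m = 0.315 km.

0.315 km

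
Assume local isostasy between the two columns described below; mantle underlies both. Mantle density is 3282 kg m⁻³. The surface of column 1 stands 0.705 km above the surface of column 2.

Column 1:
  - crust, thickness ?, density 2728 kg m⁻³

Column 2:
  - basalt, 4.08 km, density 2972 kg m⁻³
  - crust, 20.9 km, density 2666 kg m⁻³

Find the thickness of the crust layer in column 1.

Take the compensation level at the base of the deeper column (depth z_c below the surface of column 1) and equate Σ ρ_i t_i down to z_c; mantle fills any gap and the z_c terms cancel.
Column 1: x×2728 + (z_c − 0 − x)×3282
Column 2: 0.705×0 + 4.08×2972 + 20.9×2666 + (z_c − 0.705 − 24.98)×3282
The z_c×3282 term appears on both sides and cancels. Collect the known terms of each column as K = Σ(ρt)_known − 3282 × (depth of known layers): K_1 = 0 − 3282×0 = 0; K_2 = 67845.16 − 3282×(0.705 + 24.98) = −16453.01.
Balance: K_1 − x×(3282 − 2728) = K_2, so x = (K_1 − K_2)/(3282 − 2728) = 16453/554 = 29.7 km.

29.7 km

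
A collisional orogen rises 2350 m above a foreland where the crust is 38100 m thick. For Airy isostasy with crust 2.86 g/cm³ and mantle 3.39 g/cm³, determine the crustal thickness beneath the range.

53100 m

Root depth r = h ρ_c / (ρ_m − ρ_c) = 2350 m × 2.86 / 0.53 = 12680 m.
Total thickness = T + h + r = 38100 m + 2350 m + 12680 m = 53100 m.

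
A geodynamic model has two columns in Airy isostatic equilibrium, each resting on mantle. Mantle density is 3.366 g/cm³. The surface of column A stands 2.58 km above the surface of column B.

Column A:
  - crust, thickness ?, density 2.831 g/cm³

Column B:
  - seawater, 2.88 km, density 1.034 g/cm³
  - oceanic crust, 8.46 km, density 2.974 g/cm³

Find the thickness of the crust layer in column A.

Take the compensation level at the base of the deeper column (depth z_c below the surface of column A) and equate Σ ρ_i t_i down to z_c; mantle fills any gap and the z_c terms cancel.
Column A: x×2.831 + (z_c − 0 − x)×3.366
Column B: 2.58×0 + 2.88×1.034 + 8.46×2.974 + (z_c − 2.58 − 11.34)×3.366
The z_c×3.366 term appears on both sides and cancels. Collect the known terms of each column as K = Σ(ρt)_known − 3.366 × (depth of known layers): K_A = 0 − 3.366×0 = 0; K_B = 28.13796 − 3.366×(2.58 + 11.34) = −18.71676.
Balance: K_A − x×(3.366 − 2.831) = K_B, so x = (K_A − K_B)/(3.366 − 2.831) = 18.7168/0.535 = 35 km.

35 km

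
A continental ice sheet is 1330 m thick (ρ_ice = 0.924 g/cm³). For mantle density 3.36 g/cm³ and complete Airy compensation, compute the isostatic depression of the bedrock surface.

Isostatic balance requires: the ice load ρ_ice t is balanced by mantle displaced below, ρ_m s.
s = t ρ_ice / ρ_m = 1330 m × 0.924/3.36 = 366 m.

366 m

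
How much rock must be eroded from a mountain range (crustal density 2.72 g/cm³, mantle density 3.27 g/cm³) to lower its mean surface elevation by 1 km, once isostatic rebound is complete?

5.95 km

Net drop Δ = e − u = e − e ρ_c/ρ_m = e (ρ_m − ρ_c)/ρ_m.
e = Δ ρ_m/(ρ_m − ρ_c) = 1 km × 3.27/0.55 = 5.95 km.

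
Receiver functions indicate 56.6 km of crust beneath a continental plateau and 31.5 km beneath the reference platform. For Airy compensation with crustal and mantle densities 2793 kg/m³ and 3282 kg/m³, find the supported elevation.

Excess crust Δ = 56.6 km − 31.5 km = 25.1 km, split between elevation h and root r with h + r = Δ.
Airy balance ρ_c h = (ρ_m − ρ_c) r gives r = h ρ_c/(ρ_m − ρ_c), so h (1 + ρ_c/(ρ_m − ρ_c)) = Δ, i.e. h = Δ (ρ_m − ρ_c)/ρ_m.
h = 25.1 km × 489/3282 = 3.74 km.

3.74 km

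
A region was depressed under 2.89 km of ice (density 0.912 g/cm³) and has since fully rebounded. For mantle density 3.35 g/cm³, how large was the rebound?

0.787 km

Removing the load lets mantle flow back in; uplift u satisfies ρ_ice t = ρ_m u.
u = t ρ_ice/ρ_m = 2.89 km × 0.912/3.35 = 0.787 km.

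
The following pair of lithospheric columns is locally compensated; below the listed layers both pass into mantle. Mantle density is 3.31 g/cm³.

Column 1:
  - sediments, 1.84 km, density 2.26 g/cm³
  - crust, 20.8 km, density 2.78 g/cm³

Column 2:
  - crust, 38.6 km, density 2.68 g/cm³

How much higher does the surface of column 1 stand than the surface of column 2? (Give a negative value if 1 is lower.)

−3.43 km

For any compensation level in the mantle, the mantle terms cancel and isostasy reduces to e = (Σt_1 − Σt_2) − (Σ(ρt)_1 − Σ(ρt)_2) / ρ_m.
Σt_1 = 22.64 km; Σt_2 = 38.6 km; Σ(ρt)_1 = 61.9824; Σ(ρt)_2 = 103.448 (in km·g/cm³).
e = (22.64 − 38.6) − (61.9824 − 103.448) / 3.31 = −3.43 km.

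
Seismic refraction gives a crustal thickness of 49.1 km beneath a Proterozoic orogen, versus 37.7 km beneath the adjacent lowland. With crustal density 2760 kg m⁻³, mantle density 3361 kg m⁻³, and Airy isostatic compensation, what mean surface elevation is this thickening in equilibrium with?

Excess crust Δ = 49.1 km − 37.7 km = 11.4 km, split between elevation h and root r with h + r = Δ.
Airy balance ρ_c h = (ρ_m − ρ_c) r gives r = h ρ_c/(ρ_m − ρ_c), so h (1 + ρ_c/(ρ_m − ρ_c)) = Δ, i.e. h = Δ (ρ_m − ρ_c)/ρ_m.
h = 11.4 km × 601/3361 = 2.04 km.

2.04 km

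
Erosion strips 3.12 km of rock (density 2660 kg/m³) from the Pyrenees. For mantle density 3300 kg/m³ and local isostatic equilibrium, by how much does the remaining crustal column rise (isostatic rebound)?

2.51 km

Unloading: uplift u = e ρ_c/ρ_m = 3.12 km × 2660/3300 = 2.51 km.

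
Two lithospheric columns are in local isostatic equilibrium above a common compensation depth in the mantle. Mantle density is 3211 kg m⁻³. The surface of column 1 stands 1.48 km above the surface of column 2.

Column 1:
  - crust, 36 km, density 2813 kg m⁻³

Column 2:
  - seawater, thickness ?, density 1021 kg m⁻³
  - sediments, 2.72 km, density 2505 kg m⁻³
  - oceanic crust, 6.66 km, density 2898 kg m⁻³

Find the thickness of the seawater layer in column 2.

2.54 km

Take the compensation level at the base of the deeper column (depth z_c below the surface of column 1) and equate Σ ρ_i t_i down to z_c; mantle fills any gap and the z_c terms cancel.
Column 1: 36×2813 + (z_c − 36)×3211
Column 2: 1.48×0 + x×1021 + 2.72×2505 + 6.66×2898 + (z_c − 1.48 − 9.38 − x)×3211
The z_c×3211 term appears on both sides and cancels. Collect the known terms of each column as K = Σ(ρt)_known − 3211 × (depth of known layers): K_1 = 101268 − 3211×36 = −14328; K_2 = 26114.28 − 3211×(1.48 + 9.38) = −8757.18.
Balance: K_1 = K_2 − x×(3211 − 1021), so x = (K_2 − K_1)/(3211 − 1021) = 5570.82/2190 = 2.54 km.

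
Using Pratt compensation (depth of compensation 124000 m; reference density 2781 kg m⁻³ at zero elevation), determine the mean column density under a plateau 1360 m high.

2750 kg m⁻³

Pratt balance: ρ_ref D = ρ (D + h).
ρ = ρ_ref D/(D + h) = 2781 × 124000 m/(124000 m + 1360 m) = 2750 kg m⁻³.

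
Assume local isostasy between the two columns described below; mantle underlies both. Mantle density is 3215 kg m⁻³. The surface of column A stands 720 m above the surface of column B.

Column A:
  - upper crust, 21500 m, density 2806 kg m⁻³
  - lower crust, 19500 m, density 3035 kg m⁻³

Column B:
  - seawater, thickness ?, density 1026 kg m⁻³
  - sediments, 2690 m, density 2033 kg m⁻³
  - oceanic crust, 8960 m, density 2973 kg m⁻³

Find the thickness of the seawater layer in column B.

2120 m

Take the compensation level at the base of the deeper column (depth z_c below the surface of column A) and equate Σ ρ_i t_i down to z_c; mantle fills any gap and the z_c terms cancel.
Column A: 21500×2806 + 19500×3035 + (z_c − 41000)×3215
Column B: 720×0 + x×1026 + 2690×2033 + 8960×2973 + (z_c − 720 − 11650 − x)×3215
The z_c×3215 term appears on both sides and cancels. Collect the known terms of each column as K = Σ(ρt)_known − 3215 × (depth of known layers): K_A = 119511500 − 3215×41000 = −12303500; K_B = 32106850 − 3215×(720 + 11650) = −7662700.
Balance: K_A = K_B − x×(3215 − 1026), so x = (K_B − K_A)/(3215 − 1026) = 4640800/2189 = 2120 m.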